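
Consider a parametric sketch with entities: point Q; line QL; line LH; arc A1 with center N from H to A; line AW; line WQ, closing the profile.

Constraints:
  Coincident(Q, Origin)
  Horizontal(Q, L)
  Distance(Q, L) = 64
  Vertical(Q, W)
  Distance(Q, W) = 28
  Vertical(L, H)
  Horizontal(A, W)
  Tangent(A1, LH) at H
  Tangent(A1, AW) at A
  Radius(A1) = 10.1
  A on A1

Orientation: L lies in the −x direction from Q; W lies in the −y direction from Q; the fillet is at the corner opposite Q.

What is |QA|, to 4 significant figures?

60.74

The virtual corner opposite Q is at (-64.00, -28.00). Since A1 is tangent to LH there, NH ⟂ LH and tangency of A1 to AW means the radius NA is perpendicular to AW, with radius 10.1, so the center N sits 10.1 in from both sides at N = (-53.90, -17.90). That places the tangent points at H = (-64.00, -17.90) on LH and A = (-53.90, -28.00) on AW. Then |QA| = |A − Q| = 60.74.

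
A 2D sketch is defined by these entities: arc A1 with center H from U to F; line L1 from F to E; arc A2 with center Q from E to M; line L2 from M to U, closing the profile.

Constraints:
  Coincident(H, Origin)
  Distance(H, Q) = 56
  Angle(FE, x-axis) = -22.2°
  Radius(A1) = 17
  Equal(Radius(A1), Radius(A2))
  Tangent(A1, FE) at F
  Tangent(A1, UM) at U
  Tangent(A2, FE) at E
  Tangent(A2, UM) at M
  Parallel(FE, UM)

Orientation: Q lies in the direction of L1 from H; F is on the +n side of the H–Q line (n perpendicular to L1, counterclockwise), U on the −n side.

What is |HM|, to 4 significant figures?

58.52

The slot axis is L1's direction at -22.2°, so u = (cos -22.2°, sin -22.2°) = (0.9259, -0.3778) and n = (−sin -22.2°, cos -22.2°) = (0.3778, 0.9259). H is at the origin and Q lies 56.0 along u from H, so Q = 56.0·u = (51.85, -21.16). Tangency of A1 to both parallel lines with radius 17.0 puts F and U at H ± 17.0·n: F = (6.423, 15.74), U = (-6.423, -15.74). Equal radii place E and M the same way about Q: E = Q + 17.0·n = (58.27, -5.419), M = Q − 17.0·n = (45.43, -36.90). Then |HM| = |M − H| = 58.52.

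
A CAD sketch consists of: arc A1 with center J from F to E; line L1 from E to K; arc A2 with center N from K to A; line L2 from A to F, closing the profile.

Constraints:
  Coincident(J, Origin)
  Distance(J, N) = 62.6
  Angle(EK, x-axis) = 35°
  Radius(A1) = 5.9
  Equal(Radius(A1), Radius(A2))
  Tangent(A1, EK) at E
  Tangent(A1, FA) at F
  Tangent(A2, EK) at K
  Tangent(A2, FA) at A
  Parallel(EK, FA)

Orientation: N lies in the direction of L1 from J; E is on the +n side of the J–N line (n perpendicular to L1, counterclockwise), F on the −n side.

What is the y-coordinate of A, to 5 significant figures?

31.073

The slot axis is L1's direction at 35.0°, so u = (cos 35.0°, sin 35.0°) = (0.81915, 0.57358) and n = (−sin 35.0°, cos 35.0°) = (-0.57358, 0.81915). J is at the origin and N lies 62.6 along u from J, so N = 62.6·u = (51.279, 35.906). Tangency of A1 to both parallel lines with radius 5.9 puts E and F at J ± 5.9·n: E = (-3.3841, 4.8330), F = (3.3841, -4.8330). Equal radii place K and A the same way about N: K = N + 5.9·n = (47.895, 40.739), A = N − 5.9·n = (54.663, 31.073). So A.y = 31.073.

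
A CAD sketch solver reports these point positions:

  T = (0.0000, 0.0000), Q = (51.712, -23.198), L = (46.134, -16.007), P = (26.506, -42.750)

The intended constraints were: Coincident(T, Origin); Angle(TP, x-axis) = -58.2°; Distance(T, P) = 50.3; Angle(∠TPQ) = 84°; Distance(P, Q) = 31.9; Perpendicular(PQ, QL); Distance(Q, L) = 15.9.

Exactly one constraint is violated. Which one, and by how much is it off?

Distance(Q, L) = 15.9 — off by 6.80.

T = (0.00, 0.00) ✓; TP at -58.20° ✓; |TP| = 50.30 ✓; ∠TPQ = 84.00° ✓; |PQ| = 31.90 ✓; ∠(PQ, QL) = 90.00° ✓; |QL| = 9.101 ✗.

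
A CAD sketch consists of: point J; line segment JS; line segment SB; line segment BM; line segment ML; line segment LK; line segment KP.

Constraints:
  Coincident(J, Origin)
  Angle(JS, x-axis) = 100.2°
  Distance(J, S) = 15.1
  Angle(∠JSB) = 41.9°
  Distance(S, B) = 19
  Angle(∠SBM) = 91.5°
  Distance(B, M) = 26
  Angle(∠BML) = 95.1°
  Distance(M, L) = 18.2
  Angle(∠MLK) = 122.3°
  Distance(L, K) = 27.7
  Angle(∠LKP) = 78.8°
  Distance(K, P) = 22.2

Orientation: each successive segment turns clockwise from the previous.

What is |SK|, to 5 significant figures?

17.088

∠BML = 95.1° gives ML at 148.70° from the x-axis; with |ML| = 18.2, L = (-18.661, -8.2821). ∠MLK = 122.3° gives LK at 91.000° from the x-axis; with |LK| = 27.7, K = (-19.145, 19.414). Then |SK| = |K − S| = 17.088.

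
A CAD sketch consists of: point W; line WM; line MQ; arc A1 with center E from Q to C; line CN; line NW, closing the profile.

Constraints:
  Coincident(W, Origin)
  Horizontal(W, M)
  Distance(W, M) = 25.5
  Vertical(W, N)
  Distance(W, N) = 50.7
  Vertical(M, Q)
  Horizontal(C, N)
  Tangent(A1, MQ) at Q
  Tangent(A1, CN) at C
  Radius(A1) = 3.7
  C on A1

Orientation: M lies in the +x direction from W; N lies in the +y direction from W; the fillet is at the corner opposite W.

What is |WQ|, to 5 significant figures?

53.472

W is at the origin; WM is horizontal with |WM| = 25.5 and M on the +x side, so M = (25.500, 0.0000). WN is vertical with |WN| = 50.7 and N on the +y side, so N = (0.0000, 50.700). The virtual corner opposite W is at (25.500, 50.700). Tangency of A1 to MQ means the radius EQ is perpendicular to MQ and A1 meets CN tangentially, so EC is at right angles to CN, with radius 3.7, so the center E sits 3.7 in from both sides at E = (21.800, 47.000). That places the tangent points at Q = (25.500, 47.000) on MQ and C = (21.800, 50.700) on CN. Then |WQ| = |Q − W| = 53.472.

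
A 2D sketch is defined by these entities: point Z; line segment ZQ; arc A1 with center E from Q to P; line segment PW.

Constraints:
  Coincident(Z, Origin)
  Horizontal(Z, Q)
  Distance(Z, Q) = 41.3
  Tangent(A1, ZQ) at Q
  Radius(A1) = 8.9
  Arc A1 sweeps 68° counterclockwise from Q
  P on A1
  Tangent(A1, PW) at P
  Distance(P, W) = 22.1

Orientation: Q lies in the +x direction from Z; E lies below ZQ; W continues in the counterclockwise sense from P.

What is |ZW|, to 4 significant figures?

35.95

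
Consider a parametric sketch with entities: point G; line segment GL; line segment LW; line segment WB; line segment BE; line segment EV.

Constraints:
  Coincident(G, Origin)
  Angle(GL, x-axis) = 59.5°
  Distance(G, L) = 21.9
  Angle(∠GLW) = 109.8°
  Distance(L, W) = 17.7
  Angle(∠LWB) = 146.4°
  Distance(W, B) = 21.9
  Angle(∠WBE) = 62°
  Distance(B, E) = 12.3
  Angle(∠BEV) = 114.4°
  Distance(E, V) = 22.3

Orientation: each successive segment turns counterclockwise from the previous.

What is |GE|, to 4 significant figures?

32.65

G is at the origin; GL runs at 59.5° with length 21.9, so L = (11.12, 18.87). ∠GLW = 109.8° gives LW at 129.7° from the x-axis; with |LW| = 17.7, W = (-0.1911, 32.49). ∠LWB = 146.4° gives WB at 163.3° from the x-axis; with |WB| = 21.9, B = (-21.17, 38.78). ∠WBE = 62.0° gives BE at -78.70° from the x-axis; with |BE| = 12.3, E = (-18.76, 26.72). Then |GE| = |E − G| = 32.65.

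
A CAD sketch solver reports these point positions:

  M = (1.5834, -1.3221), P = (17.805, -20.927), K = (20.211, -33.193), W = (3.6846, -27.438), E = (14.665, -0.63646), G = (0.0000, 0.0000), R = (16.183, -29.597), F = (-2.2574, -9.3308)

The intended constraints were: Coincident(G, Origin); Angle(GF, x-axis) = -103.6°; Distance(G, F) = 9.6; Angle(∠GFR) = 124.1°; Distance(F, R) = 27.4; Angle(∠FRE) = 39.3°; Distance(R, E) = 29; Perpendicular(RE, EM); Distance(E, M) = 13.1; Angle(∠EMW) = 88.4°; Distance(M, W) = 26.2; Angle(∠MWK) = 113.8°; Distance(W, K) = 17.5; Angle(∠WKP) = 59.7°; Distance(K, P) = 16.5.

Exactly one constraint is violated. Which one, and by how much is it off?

Distance(K, P) = 16.5 — off by 4.00.

G = (0.00, 0.00) ✓; GF at -103.6° ✓; |GF| = 9.600 ✓; ∠GFR = 124.1° ✓; |FR| = 27.40 ✓; ∠FRE = 39.30° ✓; |RE| = 29.00 ✓; ∠(RE, EM) = 90.00° ✓; |EM| = 13.10 ✓; ∠EMW = 88.40° ✓; |MW| = 26.20 ✓; ∠MWK = 113.8° ✓; |WK| = 17.50 ✓; ∠WKP = 59.70° ✓; |KP| = 12.50 ✗.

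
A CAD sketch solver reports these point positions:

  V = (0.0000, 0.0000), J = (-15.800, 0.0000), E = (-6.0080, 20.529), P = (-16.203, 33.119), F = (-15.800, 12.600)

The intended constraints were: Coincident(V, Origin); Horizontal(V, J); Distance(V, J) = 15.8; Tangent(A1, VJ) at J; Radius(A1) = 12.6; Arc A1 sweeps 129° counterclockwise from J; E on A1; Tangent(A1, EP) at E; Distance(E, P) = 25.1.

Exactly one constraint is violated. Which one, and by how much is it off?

Distance(E, P) = 25.1 — off by 8.90.

V = (0.00, 0.00) ✓; V.y = 0.00, J.y = 0.00 ✓; |VJ| = 15.80 ✓; ∠(FJ, JV) = 90.00° ✓; |FJ| = 12.60 ✓; bearing(F→E) − bearing(F→J) = 129.0° ✓; |FE| = 12.60 ✓; ∠(FE, EP) = 90.00° ✓; |EP| = 16.20 ✗.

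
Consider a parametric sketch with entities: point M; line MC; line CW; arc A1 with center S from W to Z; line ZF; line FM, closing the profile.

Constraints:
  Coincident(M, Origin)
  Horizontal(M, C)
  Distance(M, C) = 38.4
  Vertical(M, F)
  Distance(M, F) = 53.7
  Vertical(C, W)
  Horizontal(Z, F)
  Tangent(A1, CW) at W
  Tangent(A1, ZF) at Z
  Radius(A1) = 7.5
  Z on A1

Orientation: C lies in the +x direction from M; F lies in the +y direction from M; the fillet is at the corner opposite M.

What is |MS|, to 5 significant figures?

55.581

M is at the origin; MC is horizontal with |MC| = 38.4 and C on the +x side, so C = (38.400, 0.0000). MF is vertical with |MF| = 53.7 and F on the +y side, so F = (0.0000, 53.700). The virtual corner opposite M is at (38.400, 53.700). Tangency of A1 to CW means the radius SW is perpendicular to CW and tangency of A1 to ZF means the radius SZ is perpendicular to ZF, with radius 7.5, so the center S sits 7.5 in from both sides at S = (30.900, 46.200). Then |MS| = |S − M| = 55.581.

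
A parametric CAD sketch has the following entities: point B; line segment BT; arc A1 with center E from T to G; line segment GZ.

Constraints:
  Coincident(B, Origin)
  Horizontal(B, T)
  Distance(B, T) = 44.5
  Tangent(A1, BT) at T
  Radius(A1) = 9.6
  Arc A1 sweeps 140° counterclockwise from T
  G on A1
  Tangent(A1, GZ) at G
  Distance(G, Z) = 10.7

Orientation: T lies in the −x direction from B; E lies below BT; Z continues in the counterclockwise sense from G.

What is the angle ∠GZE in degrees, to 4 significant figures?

41.90°

On A1, T sits at bearing 90° from E; a 140° counterclockwise sweep puts G at bearing 230°, so G = E + 9.6·(cos 230°, sin 230°) = (-50.67, -16.95). The tangent condition forces EG to be normal to GZ, so GZ runs along (−sin 230°, cos 230°); with |GZ| = 10.7, Z = (-42.47, -23.83). Then cos ∠GZE = ZG·ZE / (|ZG||ZE|), giving 41.90°.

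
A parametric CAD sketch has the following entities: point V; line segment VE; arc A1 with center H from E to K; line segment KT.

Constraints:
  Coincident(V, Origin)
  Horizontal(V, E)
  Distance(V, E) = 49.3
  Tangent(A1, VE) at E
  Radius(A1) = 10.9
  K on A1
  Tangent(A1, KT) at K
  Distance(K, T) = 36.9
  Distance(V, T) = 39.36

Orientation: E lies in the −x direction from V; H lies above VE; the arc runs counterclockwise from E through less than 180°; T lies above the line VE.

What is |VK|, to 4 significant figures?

40.70

Checks: ∠(HE, EV) = 90.00° ✓; |HK| = 10.90 ✓; ∠(HK, KT) = 90.00° ✓; |KT| = 36.90 ✓; |VT| = 39.36 ✓.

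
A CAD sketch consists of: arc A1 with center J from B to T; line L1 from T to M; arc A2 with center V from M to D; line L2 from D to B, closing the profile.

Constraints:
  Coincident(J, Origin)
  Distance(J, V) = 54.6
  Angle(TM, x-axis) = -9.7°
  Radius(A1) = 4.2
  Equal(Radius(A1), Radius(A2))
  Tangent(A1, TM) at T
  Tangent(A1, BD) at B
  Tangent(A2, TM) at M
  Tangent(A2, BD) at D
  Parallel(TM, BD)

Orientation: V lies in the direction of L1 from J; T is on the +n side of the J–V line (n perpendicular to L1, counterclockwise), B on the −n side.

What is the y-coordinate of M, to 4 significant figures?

-5.060

The slot axis is L1's direction at -9.7°, so u = (cos -9.7°, sin -9.7°) = (0.9857, -0.1685) and n = (−sin -9.7°, cos -9.7°) = (0.1685, 0.9857). J is at the origin and V lies 54.6 along u from J, so V = 54.6·u = (53.82, -9.200). Tangency of A1 to both parallel lines with radius 4.2 puts T and B at J ± 4.2·n: T = (0.7077, 4.140), B = (-0.7077, -4.140). Equal radii place M and D the same way about V: M = V + 4.2·n = (54.53, -5.060), D = V − 4.2·n = (53.11, -13.34). So M.y = -5.060.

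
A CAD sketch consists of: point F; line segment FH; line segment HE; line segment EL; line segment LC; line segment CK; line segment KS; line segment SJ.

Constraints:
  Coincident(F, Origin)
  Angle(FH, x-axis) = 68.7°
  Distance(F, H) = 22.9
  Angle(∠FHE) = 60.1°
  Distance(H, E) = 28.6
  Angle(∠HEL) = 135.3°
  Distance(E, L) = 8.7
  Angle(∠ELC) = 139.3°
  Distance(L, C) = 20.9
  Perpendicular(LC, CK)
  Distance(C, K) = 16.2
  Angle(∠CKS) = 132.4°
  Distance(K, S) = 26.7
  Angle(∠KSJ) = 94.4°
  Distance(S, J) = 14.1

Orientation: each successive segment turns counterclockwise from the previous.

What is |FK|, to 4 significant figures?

12.24

F is at the origin; FH runs at 68.7° with length 22.9, so H = (8.318, 21.34). ∠FHE = 60.1° gives HE at -171.4° from the x-axis; with |HE| = 28.6, E = (-19.96, 17.06). ∠HEL = 135.3° gives EL at -126.7° from the x-axis; with |EL| = 8.7, L = (-25.16, 10.08). ∠ELC = 139.3° gives LC at -86.00° from the x-axis; with |LC| = 20.9, C = (-23.70, -10.77). LC ⟂ CK, so CK runs at 4.000°; with |CK| = 16.2, K = (-7.541, -9.635). Then |FK| = |K − F| = 12.24.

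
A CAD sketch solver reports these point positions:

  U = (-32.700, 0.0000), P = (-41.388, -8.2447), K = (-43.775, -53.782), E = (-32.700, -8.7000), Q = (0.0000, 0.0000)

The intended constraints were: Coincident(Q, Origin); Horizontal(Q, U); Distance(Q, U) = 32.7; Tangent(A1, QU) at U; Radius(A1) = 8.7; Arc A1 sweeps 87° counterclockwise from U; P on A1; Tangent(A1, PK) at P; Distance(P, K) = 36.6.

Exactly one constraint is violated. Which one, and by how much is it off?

Distance(P, K) = 36.6 — off by 9.00.

Q = (0.00, 0.00) ✓; Q.y = 0.00, U.y = 0.00 ✓; |QU| = 32.70 ✓; ∠(EU, UQ) = 90.00° ✓; |EU| = 8.700 ✓; bearing(E→P) − bearing(E→U) = 87.00° ✓; |EP| = 8.700 ✓; ∠(EP, PK) = 90.00° ✓; |PK| = 45.60 ✗.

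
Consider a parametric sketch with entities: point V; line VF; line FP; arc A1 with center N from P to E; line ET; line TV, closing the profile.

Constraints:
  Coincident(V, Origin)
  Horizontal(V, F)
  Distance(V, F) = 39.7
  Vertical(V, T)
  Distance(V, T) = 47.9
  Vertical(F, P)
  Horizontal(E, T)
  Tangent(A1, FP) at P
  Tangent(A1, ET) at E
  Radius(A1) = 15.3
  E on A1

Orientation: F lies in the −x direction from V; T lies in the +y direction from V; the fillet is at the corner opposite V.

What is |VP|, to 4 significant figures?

51.37

The virtual corner opposite V is at (-39.70, 47.90). A1 meets FP tangentially, so NP is at right angles to FP and since A1 is tangent to ET there, NE ⟂ ET, with radius 15.3, so the center N sits 15.3 in from both sides at N = (-24.40, 32.60). That places the tangent points at P = (-39.70, 32.60) on FP and E = (-24.40, 47.90) on ET. Then |VP| = |P − V| = 51.37.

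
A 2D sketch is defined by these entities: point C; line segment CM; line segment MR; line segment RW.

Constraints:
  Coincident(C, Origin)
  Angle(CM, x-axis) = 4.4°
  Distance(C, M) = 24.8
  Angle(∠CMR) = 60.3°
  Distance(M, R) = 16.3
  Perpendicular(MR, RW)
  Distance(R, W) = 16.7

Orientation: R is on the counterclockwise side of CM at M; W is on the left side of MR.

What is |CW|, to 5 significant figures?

6.2886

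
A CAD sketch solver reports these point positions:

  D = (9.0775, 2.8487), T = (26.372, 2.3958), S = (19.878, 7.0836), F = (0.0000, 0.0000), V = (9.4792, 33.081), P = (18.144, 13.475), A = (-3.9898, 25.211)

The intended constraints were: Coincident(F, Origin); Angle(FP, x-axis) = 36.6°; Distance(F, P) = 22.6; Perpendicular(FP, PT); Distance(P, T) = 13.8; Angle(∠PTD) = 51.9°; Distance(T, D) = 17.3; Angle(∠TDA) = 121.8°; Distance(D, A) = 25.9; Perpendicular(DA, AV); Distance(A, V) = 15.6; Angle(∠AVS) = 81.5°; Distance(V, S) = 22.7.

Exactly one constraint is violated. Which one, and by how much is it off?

Distance(V, S) = 22.7 — off by 5.30.

F = (0.00, 0.00) ✓; FP at 36.60° ✓; |FP| = 22.60 ✓; ∠(FP, PT) = 90.00° ✓; |PT| = 13.80 ✓; ∠PTD = 51.90° ✓; |TD| = 17.30 ✓; ∠TDA = 121.8° ✓; |DA| = 25.90 ✓; ∠(DA, AV) = 90.00° ✓; |AV| = 15.60 ✓; ∠AVS = 81.50° ✓; |VS| = 28.00 ✗.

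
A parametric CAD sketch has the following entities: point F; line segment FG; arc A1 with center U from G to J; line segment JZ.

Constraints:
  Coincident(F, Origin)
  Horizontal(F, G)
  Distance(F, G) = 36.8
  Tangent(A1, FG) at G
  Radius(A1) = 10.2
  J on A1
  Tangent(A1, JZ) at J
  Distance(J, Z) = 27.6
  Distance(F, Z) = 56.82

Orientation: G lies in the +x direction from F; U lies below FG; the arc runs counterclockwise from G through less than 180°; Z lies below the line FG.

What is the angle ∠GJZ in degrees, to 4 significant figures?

120.7°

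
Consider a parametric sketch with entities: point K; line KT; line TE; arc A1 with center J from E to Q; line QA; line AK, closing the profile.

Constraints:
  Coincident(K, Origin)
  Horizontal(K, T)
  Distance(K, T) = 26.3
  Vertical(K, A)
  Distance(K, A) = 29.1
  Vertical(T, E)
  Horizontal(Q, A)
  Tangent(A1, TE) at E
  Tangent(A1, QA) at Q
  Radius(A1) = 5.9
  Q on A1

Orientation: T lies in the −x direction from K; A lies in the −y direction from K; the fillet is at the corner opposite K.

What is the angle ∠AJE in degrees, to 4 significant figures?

163.9°

K is at the origin; KT is horizontal with |KT| = 26.3 and T on the −x side, so T = (-26.30, 0.000). KA is vertical with |KA| = 29.1 and A on the −y side, so A = (0.000, -29.10). The virtual corner opposite K is at (-26.30, -29.10). Tangency of A1 to TE means the radius JE is perpendicular to TE and A1 meets QA tangentially, so JQ is at right angles to QA, with radius 5.9, so the center J sits 5.9 in from both sides at J = (-20.40, -23.20). That places the tangent points at E = (-26.30, -23.20) on TE and Q = (-20.40, -29.10) on QA. Then cos ∠AJE = JA·JE / (|JA||JE|), giving 163.9°.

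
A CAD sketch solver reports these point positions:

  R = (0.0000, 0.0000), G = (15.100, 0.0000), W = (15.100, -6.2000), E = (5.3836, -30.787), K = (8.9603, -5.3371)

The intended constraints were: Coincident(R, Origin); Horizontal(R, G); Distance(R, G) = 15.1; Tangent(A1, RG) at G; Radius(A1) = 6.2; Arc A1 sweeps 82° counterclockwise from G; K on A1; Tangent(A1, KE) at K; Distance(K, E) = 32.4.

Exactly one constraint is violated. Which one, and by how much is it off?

Distance(K, E) = 32.4 — off by 6.70.

R = (0.00, 0.00) ✓; R.y = 0.00, G.y = 0.00 ✓; |RG| = 15.10 ✓; ∠(WG, GR) = 90.00° ✓; |WG| = 6.200 ✓; bearing(W→K) − bearing(W→G) = 82.00° ✓; |WK| = 6.200 ✓; ∠(WK, KE) = 90.00° ✓; |KE| = 25.70 ✗.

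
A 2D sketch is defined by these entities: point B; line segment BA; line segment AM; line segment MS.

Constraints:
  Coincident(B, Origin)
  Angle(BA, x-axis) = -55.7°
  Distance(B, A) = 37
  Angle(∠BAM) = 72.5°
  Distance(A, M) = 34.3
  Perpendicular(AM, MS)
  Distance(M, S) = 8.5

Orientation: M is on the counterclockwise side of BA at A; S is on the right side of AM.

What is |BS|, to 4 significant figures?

49.54

B is at the origin; BA runs at -55.7° with length 37.0, so A = 37.0·(cos -55.7°, sin -55.7°) = (20.85, -30.57). ∠BAM = 72.5°, so AM runs at -55.7° + (180° − 72.5°) = 51.80° from the x-axis; with |AM| = 34.3, M = A + 34.3·(cos 51.80°, sin 51.80°) = (42.06, -3.611). AM is perpendicular to MS; with |MS| = 8.5 on the right of AM, S = M + 8.5·(0.7859, -0.6184) = (48.74, -8.867). Then |BS| = |S − B| = 49.54.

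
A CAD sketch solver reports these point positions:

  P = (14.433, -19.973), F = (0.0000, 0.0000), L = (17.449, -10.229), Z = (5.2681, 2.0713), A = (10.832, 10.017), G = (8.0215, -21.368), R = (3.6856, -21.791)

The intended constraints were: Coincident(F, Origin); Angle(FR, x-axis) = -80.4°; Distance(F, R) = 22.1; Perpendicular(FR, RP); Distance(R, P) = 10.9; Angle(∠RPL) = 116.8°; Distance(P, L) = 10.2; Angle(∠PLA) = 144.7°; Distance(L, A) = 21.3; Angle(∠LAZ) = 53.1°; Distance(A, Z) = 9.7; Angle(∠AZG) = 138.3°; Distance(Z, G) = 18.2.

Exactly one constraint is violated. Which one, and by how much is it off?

Distance(Z, G) = 18.2 — off by 5.40.

F = (0.00, 0.00) ✓; FR at -80.40° ✓; |FR| = 22.10 ✓; ∠(FR, RP) = 90.00° ✓; |RP| = 10.90 ✓; ∠RPL = 116.8° ✓; |PL| = 10.20 ✓; ∠PLA = 144.7° ✓; |LA| = 21.30 ✓; ∠LAZ = 53.10° ✓; |AZ| = 9.700 ✓; ∠AZG = 138.3° ✓; |ZG| = 23.60 ✗.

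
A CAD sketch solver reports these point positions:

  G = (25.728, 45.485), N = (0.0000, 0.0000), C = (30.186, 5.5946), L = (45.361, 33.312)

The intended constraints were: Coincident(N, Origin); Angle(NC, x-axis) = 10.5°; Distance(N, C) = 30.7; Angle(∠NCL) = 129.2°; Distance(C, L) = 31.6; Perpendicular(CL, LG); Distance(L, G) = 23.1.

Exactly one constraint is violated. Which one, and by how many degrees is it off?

Perpendicular(CL, LG) — off by 3.10°.

N = (0.00, 0.00) ✓; NC at 10.50° ✓; |NC| = 30.70 ✓; ∠NCL = 129.2° ✓; |CL| = 31.60 ✓; ∠(CL, LG) = 86.90° ✗; |LG| = 23.10 ✓.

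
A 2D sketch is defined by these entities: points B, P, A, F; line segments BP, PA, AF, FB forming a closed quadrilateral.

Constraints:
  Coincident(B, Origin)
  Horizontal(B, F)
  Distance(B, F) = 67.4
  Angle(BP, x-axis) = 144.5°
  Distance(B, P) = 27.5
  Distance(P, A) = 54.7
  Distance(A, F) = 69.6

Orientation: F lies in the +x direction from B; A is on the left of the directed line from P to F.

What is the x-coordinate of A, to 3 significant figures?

19.8

B is at the origin; B and F share the same y with |BF| = 67.4 and F in +x, so F = (67.4, 0). BP runs at 144.5° with |BP| = 27.5, so P = (-22.4, 16.0). A is determined by |PA| = 54.7 and |AF| = 69.6 together: it lies at the intersection of circle(P, 54.7) and circle(F, 69.6). With |PF| = 91.2, the foot of the radical line on PF is 35.4 from P and the perpendicular offset is √(54.7² − 35.4²) = 41.7. Taking the left-of-PF solution: A = (19.8, 50.8).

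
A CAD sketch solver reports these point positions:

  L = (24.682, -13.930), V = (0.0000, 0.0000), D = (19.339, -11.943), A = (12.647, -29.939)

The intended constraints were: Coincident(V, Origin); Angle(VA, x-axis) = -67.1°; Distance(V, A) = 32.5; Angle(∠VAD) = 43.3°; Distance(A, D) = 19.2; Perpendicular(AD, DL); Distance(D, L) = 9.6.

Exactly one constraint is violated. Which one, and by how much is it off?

Distance(D, L) = 9.6 — off by 3.90.

V = (0.00, 0.00) ✓; VA at -67.10° ✓; |VA| = 32.50 ✓; ∠VAD = 43.30° ✓; |AD| = 19.20 ✓; ∠(AD, DL) = 90.00° ✓; |DL| = 5.701 ✗.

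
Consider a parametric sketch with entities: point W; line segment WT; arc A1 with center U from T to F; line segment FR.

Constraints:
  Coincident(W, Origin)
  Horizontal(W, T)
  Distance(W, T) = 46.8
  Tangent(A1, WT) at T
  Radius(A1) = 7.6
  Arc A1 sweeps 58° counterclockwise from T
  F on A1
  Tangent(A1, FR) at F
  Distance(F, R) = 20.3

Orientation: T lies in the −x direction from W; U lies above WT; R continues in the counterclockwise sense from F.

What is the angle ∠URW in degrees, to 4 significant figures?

107.4°

W is at the origin; WT is horizontal with |WT| = 46.8 and T on the −x side, so T = (-46.80, 0.000). A1 meets WT tangentially, so UT is at right angles to WT, so U = T + (0, 7.6) = (-46.80, 7.600). On A1, T sits at bearing -90° from U; a 58° counterclockwise sweep puts F at bearing -32°, so F = U + 7.6·(cos -32°, sin -32°) = (-40.35, 3.573). The tangent condition forces UF to be normal to FR, so FR runs along (−sin -32°, cos -32°); with |FR| = 20.3, R = (-29.60, 20.79). Then cos ∠URW = RU·RW / (|RU||RW|), giving 107.4°.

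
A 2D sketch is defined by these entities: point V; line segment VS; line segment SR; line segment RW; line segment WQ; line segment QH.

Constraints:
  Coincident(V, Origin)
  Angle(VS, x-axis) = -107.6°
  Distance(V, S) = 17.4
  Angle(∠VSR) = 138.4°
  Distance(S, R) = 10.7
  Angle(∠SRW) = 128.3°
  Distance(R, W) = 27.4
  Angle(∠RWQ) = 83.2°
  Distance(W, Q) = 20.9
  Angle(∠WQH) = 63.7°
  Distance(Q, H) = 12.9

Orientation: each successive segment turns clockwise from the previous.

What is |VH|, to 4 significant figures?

23.14

∠RWQ = 83.2° gives WQ at 62.30° from the x-axis; with |WQ| = 20.9, Q = (-30.33, 6.215). ∠WQH = 63.7° gives QH at -54.00° from the x-axis; with |QH| = 12.9, H = (-22.75, -4.221). Then |VH| = |H − V| = 23.14.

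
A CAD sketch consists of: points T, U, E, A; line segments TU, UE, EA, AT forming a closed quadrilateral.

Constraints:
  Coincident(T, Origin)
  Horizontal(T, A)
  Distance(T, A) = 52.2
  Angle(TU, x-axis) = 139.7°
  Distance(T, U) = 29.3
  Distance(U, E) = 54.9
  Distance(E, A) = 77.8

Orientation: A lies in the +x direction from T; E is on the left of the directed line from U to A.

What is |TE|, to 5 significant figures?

64.925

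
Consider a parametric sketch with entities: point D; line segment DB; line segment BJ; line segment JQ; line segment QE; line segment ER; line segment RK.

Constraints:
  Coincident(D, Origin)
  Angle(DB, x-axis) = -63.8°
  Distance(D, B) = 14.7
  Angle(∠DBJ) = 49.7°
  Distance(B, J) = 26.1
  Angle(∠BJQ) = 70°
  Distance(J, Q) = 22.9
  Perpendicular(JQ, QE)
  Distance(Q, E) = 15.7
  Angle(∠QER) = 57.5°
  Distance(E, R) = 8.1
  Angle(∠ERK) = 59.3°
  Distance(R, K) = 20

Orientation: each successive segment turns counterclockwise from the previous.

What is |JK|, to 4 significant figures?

34.00

D is at the origin; DB runs at -63.8° with length 14.7, so B = (6.490, -13.19). ∠DBJ = 49.7° gives BJ at 66.50° from the x-axis; with |BJ| = 26.1, J = (16.90, 10.75). ∠BJQ = 70.0° gives JQ at 176.5° from the x-axis; with |JQ| = 22.9, Q = (-5.960, 12.14). JQ ⟂ QE, so QE runs at -93.50°; with |QE| = 15.7, E = (-6.918, -3.527). ∠QER = 57.5° gives ER at 29.00° from the x-axis; with |ER| = 8.1, R = (0.1662, 0.3998). ∠ERK = 59.3° gives RK at 149.7° from the x-axis; with |RK| = 20.0, K = (-17.10, 10.49). Then |JK| = |K − J| = 34.00.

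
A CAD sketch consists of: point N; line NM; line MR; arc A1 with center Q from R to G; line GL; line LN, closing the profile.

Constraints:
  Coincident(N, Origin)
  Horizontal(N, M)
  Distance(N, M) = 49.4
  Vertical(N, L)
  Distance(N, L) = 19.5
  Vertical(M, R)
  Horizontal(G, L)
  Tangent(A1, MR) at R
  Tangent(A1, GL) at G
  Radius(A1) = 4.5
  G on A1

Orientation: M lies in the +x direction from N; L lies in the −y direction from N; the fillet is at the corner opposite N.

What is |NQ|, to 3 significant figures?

47.3

N is at the origin; NM is horizontal with |NM| = 49.4 and M on the +x side, so M = (49.4, 0.00). N and L share the same x with |NL| = 19.5 and L on the −y side, so L = (0.00, -19.5). The virtual corner opposite N is at (49.4, -19.5). A1 meets MR tangentially, so QR is at right angles to MR and the tangent condition forces QG to be normal to GL, with radius 4.5, so the center Q sits 4.5 in from both sides at Q = (44.9, -15.0). Then |NQ| = |Q − N| = 47.3.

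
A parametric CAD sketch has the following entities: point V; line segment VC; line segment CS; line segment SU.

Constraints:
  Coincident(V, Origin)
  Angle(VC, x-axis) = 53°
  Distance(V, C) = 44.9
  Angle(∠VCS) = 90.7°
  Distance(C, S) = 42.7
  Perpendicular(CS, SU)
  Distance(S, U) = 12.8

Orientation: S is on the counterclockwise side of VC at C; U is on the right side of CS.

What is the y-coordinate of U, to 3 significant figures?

72.1

V is at the origin; VC runs at 53.0° with length 44.9, so C = 44.9·(cos 53.0°, sin 53.0°) = (27.0, 35.9). ∠VCS = 90.7°, so CS runs at 53.0° + (180° − 90.7°) = 142° from the x-axis; with |CS| = 42.7, S = C + 42.7·(cos 142°, sin 142°) = (-6.76, 62.0). The perpendicularity gives SU at right angles to CS; with |SU| = 12.8 on the right of CS, U = S + 12.8·(0.612, 0.791) = (1.06, 72.1). So U.y = 72.1.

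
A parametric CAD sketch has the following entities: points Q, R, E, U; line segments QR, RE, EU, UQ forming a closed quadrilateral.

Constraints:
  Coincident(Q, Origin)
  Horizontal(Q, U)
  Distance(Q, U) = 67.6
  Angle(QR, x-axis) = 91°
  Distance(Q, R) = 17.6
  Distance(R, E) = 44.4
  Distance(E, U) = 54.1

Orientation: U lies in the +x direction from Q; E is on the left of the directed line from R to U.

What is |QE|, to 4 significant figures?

56.36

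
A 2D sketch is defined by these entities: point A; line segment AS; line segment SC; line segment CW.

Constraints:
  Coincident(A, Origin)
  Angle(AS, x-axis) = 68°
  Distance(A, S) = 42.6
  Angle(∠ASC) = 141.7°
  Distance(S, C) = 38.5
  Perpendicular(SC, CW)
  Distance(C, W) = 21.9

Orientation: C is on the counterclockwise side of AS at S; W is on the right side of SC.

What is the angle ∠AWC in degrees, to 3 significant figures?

56.1°

∠ASC = 141.7°, so SC runs at 68.0° + (180° − 141.7°) = 106° from the x-axis; with |SC| = 38.5, C = S + 38.5·(cos 106°, sin 106°) = (5.15, 76.5). SC ⟂ CW; with |CW| = 21.9 on the right of SC, W = C + 21.9·(0.960, 0.281) = (26.2, 82.6). Then cos ∠AWC = WA·WC / (|WA||WC|), giving 56.1°.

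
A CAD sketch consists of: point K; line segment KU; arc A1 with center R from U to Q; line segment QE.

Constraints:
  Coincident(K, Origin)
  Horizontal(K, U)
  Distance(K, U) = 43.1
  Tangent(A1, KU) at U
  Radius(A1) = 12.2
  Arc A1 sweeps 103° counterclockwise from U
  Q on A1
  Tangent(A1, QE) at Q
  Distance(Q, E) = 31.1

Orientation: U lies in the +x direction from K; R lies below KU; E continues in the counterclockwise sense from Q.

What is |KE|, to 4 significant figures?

59.22

K is at the origin; K and U share the same y with |KU| = 43.1 and U on the +x side, so U = (43.10, 0.000). Tangency of A1 to KU means the radius RU is perpendicular to KU, so R = U + (0, -12.2) = (43.10, -12.20). On A1, U sits at bearing 90° from R; a 103° counterclockwise sweep puts Q at bearing 193°, so Q = R + 12.2·(cos 193°, sin 193°) = (31.21, -14.94). A1 meets QE tangentially, so RQ is at right angles to QE, so QE runs along (−sin 193°, cos 193°); with |QE| = 31.1, E = (38.21, -45.25). Then |KE| = |E − K| = 59.22.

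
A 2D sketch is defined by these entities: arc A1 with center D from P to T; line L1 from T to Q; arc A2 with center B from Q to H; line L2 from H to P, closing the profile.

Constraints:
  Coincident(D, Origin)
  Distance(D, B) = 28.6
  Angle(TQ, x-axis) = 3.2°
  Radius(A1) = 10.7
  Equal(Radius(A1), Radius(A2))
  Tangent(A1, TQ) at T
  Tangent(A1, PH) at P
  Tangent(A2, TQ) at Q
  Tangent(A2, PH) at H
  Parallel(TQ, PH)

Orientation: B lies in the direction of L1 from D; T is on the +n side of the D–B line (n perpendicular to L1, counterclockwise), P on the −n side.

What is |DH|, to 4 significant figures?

30.54

Tangency of A1 to both parallel lines with radius 10.7 puts T and P at D ± 10.7·n: T = (-0.5973, 10.68), P = (0.5973, -10.68). Equal radii place Q and H the same way about B: Q = B + 10.7·n = (27.96, 12.28), H = B − 10.7·n = (29.15, -9.087). Then |DH| = |H − D| = 30.54.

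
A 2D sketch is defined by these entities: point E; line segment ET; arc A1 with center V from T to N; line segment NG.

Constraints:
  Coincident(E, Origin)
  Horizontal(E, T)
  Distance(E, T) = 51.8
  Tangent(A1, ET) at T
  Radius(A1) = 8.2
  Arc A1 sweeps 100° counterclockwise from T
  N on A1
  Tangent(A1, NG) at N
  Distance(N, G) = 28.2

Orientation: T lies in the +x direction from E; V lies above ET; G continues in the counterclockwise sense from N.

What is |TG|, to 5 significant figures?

37.530

E is at the origin; ET is horizontal with |ET| = 51.8 and T on the +x side, so T = (51.800, 0.0000). Since A1 is tangent to ET there, VT ⟂ ET, so V = T + (0, 8.2) = (51.800, 8.2000). On A1, T sits at bearing -90° from V; a 100° counterclockwise sweep puts N at bearing 10°, so N = V + 8.2·(cos 10°, sin 10°) = (59.875, 9.6239). A1 meets NG tangentially, so VN is at right angles to NG, so NG runs along (−sin 10°, cos 10°); with |NG| = 28.2, G = (54.979, 37.395). Then |TG| = |G − T| = 37.530.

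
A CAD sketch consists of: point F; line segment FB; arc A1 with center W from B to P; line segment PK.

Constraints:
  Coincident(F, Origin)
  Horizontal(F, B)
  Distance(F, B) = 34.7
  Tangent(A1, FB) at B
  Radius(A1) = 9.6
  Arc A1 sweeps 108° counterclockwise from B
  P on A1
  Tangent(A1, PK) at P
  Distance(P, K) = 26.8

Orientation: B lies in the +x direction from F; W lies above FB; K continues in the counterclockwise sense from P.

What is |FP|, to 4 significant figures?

45.60

F is at the origin; FB is horizontal with |FB| = 34.7 and B on the +x side, so B = (34.70, 0.000). Since A1 is tangent to FB there, WB ⟂ FB, so W = B + (0, 9.6) = (34.70, 9.600). On A1, B sits at bearing -90° from W; a 108° counterclockwise sweep puts P at bearing 18°, so P = W + 9.6·(cos 18°, sin 18°) = (43.83, 12.57). Then |FP| = |P − F| = 45.60.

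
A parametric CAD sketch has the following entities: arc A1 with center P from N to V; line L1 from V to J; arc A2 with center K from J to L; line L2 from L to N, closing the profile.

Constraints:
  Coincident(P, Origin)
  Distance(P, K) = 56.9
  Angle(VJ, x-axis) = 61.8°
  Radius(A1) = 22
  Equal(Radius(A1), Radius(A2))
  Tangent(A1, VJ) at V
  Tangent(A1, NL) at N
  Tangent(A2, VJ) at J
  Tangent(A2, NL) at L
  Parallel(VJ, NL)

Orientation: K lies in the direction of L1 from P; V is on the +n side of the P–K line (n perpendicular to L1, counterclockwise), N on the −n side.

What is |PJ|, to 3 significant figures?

61.0

The slot axis is L1's direction at 61.8°, so u = (cos 61.8°, sin 61.8°) = (0.473, 0.881) and n = (−sin 61.8°, cos 61.8°) = (-0.881, 0.473). P is at the origin and K lies 56.9 along u from P, so K = 56.9·u = (26.9, 50.1). Tangency of A1 to both parallel lines with radius 22.0 puts V and N at P ± 22.0·n: V = (-19.4, 10.4), N = (19.4, -10.4). Equal radii place J and L the same way about K: J = K + 22.0·n = (7.50, 60.5), L = K − 22.0·n = (46.3, 39.8). Then |PJ| = |J − P| = 61.0.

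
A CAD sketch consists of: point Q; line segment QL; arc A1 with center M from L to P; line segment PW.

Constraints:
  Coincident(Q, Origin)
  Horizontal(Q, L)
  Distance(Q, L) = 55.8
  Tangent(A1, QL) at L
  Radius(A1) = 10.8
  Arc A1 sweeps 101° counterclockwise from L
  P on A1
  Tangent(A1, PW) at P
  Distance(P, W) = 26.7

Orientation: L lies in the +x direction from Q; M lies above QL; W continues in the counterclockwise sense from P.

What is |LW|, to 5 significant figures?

39.456

Q is at the origin; Q and L share the same y with |QL| = 55.8 and L on the +x side, so L = (55.800, 0.0000). Since A1 is tangent to QL there, ML ⟂ QL, so M = L + (0, 10.8) = (55.800, 10.800). On A1, L sits at bearing -90° from M; a 101° counterclockwise sweep puts P at bearing 11°, so P = M + 10.8·(cos 11°, sin 11°) = (66.402, 12.861). Since A1 is tangent to PW there, MP ⟂ PW, so PW runs along (−sin 11°, cos 11°); with |PW| = 26.7, W = (61.307, 39.070). Then |LW| = |W − L| = 39.456.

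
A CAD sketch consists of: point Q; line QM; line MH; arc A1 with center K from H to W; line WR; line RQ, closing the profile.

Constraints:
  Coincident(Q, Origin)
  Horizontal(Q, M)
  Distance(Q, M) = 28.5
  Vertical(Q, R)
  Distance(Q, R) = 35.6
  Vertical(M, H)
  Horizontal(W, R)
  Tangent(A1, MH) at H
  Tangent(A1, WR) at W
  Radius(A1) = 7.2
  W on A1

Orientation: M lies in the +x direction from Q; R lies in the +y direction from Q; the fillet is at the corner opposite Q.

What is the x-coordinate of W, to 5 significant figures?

21.300

Q is at the origin; QM is horizontal with |QM| = 28.5 and M on the +x side, so M = (28.500, 0.0000). Q and R share the same x with |QR| = 35.6 and R on the +y side, so R = (0.0000, 35.600). The virtual corner opposite Q is at (28.500, 35.600). Since A1 is tangent to MH there, KH ⟂ MH and tangency of A1 to WR means the radius KW is perpendicular to WR, with radius 7.2, so the center K sits 7.2 in from both sides at K = (21.300, 28.400). That places the tangent points at H = (28.500, 28.400) on MH and W = (21.300, 35.600) on WR. So W.x = 21.300.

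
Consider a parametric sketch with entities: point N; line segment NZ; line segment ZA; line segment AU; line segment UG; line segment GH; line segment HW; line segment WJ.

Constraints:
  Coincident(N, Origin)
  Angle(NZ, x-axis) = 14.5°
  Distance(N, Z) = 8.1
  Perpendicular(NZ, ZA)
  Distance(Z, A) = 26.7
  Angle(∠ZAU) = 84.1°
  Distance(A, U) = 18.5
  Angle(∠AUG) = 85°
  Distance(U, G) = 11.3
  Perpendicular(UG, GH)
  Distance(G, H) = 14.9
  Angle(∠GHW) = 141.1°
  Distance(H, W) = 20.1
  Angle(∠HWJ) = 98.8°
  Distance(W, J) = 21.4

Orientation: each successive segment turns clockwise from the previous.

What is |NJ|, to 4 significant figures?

48.33

N is at the origin; NZ runs at 14.5° with length 8.1, so Z = (7.842, 2.028). NZ is perpendicular to ZA, so ZA runs at -75.50°; with |ZA| = 26.7, A = (14.53, -23.82). ∠ZAU = 84.1° gives AU at -171.4° from the x-axis; with |AU| = 18.5, U = (-3.765, -26.59). ∠AUG = 85.0° gives UG at 93.60° from the x-axis; with |UG| = 11.3, G = (-4.474, -15.31). The perpendicularity gives GH at right angles to UG, so GH runs at 3.600°; with |GH| = 14.9, H = (10.40, -14.37). ∠GHW = 141.1° gives HW at -35.30° from the x-axis; with |HW| = 20.1, W = (26.80, -25.99). ∠HWJ = 98.8° gives WJ at -116.5° from the x-axis; with |WJ| = 21.4, J = (17.25, -45.14). Then |NJ| = |J − N| = 48.33.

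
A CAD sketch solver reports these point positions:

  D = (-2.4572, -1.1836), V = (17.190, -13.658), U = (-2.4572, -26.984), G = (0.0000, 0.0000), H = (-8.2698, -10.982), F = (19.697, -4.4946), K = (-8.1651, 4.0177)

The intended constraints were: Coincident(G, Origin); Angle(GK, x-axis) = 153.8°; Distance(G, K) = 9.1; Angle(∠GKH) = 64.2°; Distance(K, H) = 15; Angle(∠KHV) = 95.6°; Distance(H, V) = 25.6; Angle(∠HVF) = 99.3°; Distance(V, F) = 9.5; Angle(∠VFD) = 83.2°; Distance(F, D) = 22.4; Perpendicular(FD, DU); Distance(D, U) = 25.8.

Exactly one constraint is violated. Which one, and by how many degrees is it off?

Perpendicular(FD, DU) — off by 8.50°.

G = (0.00, 0.00) ✓; GK at 153.8° ✓; |GK| = 9.100 ✓; ∠GKH = 64.20° ✓; |KH| = 15.00 ✓; ∠KHV = 95.60° ✓; |HV| = 25.60 ✓; ∠HVF = 99.30° ✓; |VF| = 9.500 ✓; ∠VFD = 83.20° ✓; |FD| = 22.40 ✓; ∠(FD, DU) = 98.50° ✗; |DU| = 25.80 ✓.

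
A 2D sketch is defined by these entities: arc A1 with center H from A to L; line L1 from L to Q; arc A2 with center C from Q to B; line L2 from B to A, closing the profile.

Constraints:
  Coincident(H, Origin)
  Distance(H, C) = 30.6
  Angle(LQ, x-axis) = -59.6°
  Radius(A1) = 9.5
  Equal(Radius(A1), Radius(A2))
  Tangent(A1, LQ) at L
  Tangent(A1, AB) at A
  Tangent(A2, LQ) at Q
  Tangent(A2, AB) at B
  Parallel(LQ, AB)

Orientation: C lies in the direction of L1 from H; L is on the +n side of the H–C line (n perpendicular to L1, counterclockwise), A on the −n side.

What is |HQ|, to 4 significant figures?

32.04

The slot axis is L1's direction at -59.6°, so u = (cos -59.6°, sin -59.6°) = (0.5060, -0.8625) and n = (−sin -59.6°, cos -59.6°) = (0.8625, 0.5060). H is at the origin and C lies 30.6 along u from H, so C = 30.6·u = (15.48, -26.39). Tangency of A1 to both parallel lines with radius 9.5 puts L and A at H ± 9.5·n: L = (8.194, 4.807), A = (-8.194, -4.807). Equal radii place Q and B the same way about C: Q = C + 9.5·n = (23.68, -21.59), B = C − 9.5·n = (7.291, -31.20). Then |HQ| = |Q − H| = 32.04.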